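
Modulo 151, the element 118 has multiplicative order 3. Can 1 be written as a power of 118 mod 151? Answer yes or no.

yes

1 ∈ ⟨118⟩ iff 1^3 ≡ 1 (mod 151), since |⟨118⟩| = 3.
1^3 mod 151 = 1.
Since 1 = 1, 1 lies in the subgroup.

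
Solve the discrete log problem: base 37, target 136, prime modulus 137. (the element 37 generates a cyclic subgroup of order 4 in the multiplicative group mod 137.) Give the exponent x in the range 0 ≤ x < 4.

Successive powers of 37 modulo 137:
  37^0=1  37^1=37  37^2=136
So 37^2 ≡ 136 (mod 137), giving x = 2.

2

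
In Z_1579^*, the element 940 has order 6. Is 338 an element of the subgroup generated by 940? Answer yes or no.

no

⟨940⟩ has order 6; its elements mod 1579 are {1, 639, 640, 939, 940, 1578}.
338 is not in this set.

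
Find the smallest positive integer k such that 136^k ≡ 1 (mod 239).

The order of 136 must divide p − 1 = 238 = 2 · 7 · 17.
Divisors: 1, 2, 7, 14, 17, 34, 119, 238.
Check each in increasing order: 136^1 ≡ 136;  136^2 ≡ 93;  136^7 ≡ 101;  136^14 ≡ 163;  136^17 ≡ 10;  136^34 ≡ 100;  136^119 ≡ 1.
Smallest exponent giving 1 is 119.

119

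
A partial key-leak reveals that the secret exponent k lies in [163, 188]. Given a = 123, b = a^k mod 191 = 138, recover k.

164

Compute 123^163 mod 191 = 71, then multiply by 123 repeatedly:
  123^163=71  123^164=138
Found 138 at exponent 164.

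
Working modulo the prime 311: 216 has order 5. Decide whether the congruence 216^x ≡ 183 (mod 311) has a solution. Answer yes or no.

⟨216⟩ has order 5; its elements mod 311 are {1, 6, 36, 52, 216}.
183 is not in this set.

no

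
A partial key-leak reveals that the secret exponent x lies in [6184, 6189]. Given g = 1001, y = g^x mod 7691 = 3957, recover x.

6184

Compute 1001^6184 mod 7691 = 3957, then multiply by 1001 repeatedly:
  1001^6184=3957
Found 3957 at exponent 6184.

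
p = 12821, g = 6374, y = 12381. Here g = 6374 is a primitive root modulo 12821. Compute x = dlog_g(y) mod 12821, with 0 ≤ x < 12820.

2346

Baby-step giant-step with m = ceil(sqrt(12820)) = 114.
Baby table (6374^j mod 12821 for j=0..113):
  0:1  1:6374  2:10948  3:10670  4:7996  5:3029  6:11241  7:6386
  8:10510  9:1015  10:7826  11:9234  12:9126  13:247  14:10216  15:11746
  16:7185  17:578  18:4545  19:7191  20:359  21:6128  22:7106  23:9872
  24:11481  25:10447  26:9725  27:10436  28:3716  29:5397  30:1735  31:7188
  32:6879  33:11747  34:738  35:11526  36:2394  37:2366  38:3388  39:4548
  40:671  41:7561  42:12496  43:5452  44:6138  45:6741  46:3963  47:2792
  48:660  49:1552  50:7457  51:3471  52:7929  53:11885  54:8522  55:9472
  56:439  57:3208  58:11118  59:4465  60:10111  61:9168  62:11535  63:8476
  64:11151  65:9671  66:12407  67:2290  68:6162  69:5865  70:10295  71:2452
  72:249  73:10143  74:8000  75:2883  76:3749  77:10603  78:4031  79:310
  80:1506  81:9136  82:12703  83:4307  84:3057  85:10219  86:5226  87:1566
  88:6946  89:2891  90:3457  91:8440  92:12465  93:173  94:96  95:9317
  96:12507  97:11461  98:11177  99:8722  100:2172  101:10469  102:8922  103:7693
  104:7678  105:1815  106:4268  107:10891  108:6340  109:12189  110:10247  111:4204
  112:406  113:10823
Giant step factor: 6374^(-114) ≡ 10596 (mod 12821).
Scan 12381·10596^i mod 12821 for i = 0, 1, …:
  i=0: 12381   i=1: 4604   i=2: 79   i=3: 3719
  i=4: 7591   i=5: 8103   i=6: 9972   i=7: 5451
  i=8: 191   i=9: 10939     …   i=19: 1677
  i=20: 12407
Match at i=20, j=66: x = 20·114 + 66 = 2346.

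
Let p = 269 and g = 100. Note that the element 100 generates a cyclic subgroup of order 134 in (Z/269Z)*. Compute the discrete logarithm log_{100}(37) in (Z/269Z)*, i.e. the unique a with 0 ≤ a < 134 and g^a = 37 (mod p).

Baby-step giant-step with m = ceil(sqrt(134)) = 12.
Baby table (100^j mod 269 for j=0..11):
  0:1  1:100  2:47  3:127  4:57  5:51  6:258  7:245
  8:21  9:217  10:180  11:246
Giant step factor: 100^(-12) ≡ 249 (mod 269).
Scan 37·249^i mod 269 for i = 0, 1, …:
  i=0: 37   i=1: 67   i=2: 5   i=3: 169
  i=4: 117   i=5: 81   i=6: 263   i=7: 120
  i=8: 21
Match at i=8, j=8: a = 8·12 + 8 = 104.

104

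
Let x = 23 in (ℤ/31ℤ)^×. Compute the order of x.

10

The order of 23 must divide p − 1 = 30 = 2 · 3 · 5.
Divisors: 1, 2, 3, 5, 6, 10, 15, 30.
Check each in increasing order: 23^1 ≡ 23;  23^2 ≡ 2;  23^3 ≡ 15;  23^5 ≡ 30;  23^6 ≡ 8;  23^10 ≡ 1.
Smallest exponent giving 1 is 10.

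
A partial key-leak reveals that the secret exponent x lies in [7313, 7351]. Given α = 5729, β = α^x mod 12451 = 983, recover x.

Compute 5729^7313 mod 12451 = 9903, then multiply by 5729 repeatedly:
  5729^7313=9903  5729^7314=7531  5729^7315=2384  5729^7316=11640  5729^7317=10455
  5729^7318=7385  5729^7319=167  5729^7320=10467  5729^7321=1427  5729^7322=7427
  5729^7323=4216  5729^7324=10975  5729^7325=10676  5729^7326=3492  5729^7327=9362
  5729^7328=8441  5729^7329=11256  5729^7330=1895  5729^7331=11634  5729^7332=983
Found 983 at exponent 7332.

7332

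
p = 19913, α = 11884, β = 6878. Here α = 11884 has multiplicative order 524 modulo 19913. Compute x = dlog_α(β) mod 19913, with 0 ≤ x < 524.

Baby-step giant-step with m = ceil(sqrt(524)) = 23.
Baby table (11884^j mod 19913 for j=0..22):
  0:1  1:11884  2:6460  3:6025  4:13865  5:11498  6:19139  7:1590
  8:18036  9:16205  10:1597  11:1659  12:1686  13:3946  14:19062  15:2520
  16:18441  17:10279  18:9294  19:12398  20:1545  21:994  22:4287
Giant step factor: 11884^(-23) ≡ 10899 (mod 19913).
Scan 6878·10899^i mod 19913 for i = 0, 1, …:
  i=0: 6878   i=1: 10790   i=2: 13945   i=3: 10539
  i=4: 6377   i=5: 6553   i=6: 13129   i=7: 18066
  i=8: 1590
Match at i=8, j=7: x = 8·23 + 7 = 191.

191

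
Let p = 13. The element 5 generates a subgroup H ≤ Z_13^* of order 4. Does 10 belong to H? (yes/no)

no

10 ∈ ⟨5⟩ iff 10^4 ≡ 1 (mod 13), since |⟨5⟩| = 4.
10^4 mod 13 = 3.
Since 3 ≠ 1, 10 does not lie in the subgroup.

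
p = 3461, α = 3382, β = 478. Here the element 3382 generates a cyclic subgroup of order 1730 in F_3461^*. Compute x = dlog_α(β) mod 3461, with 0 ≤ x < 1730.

Baby-step giant-step with m = ceil(sqrt(1730)) = 42.
Baby table (3382^j mod 3461 for j=0..41):
  0:1  1:3382  2:2780  3:1884  4:3448  5:1027  6:1931  7:3196
  8:169  9:493  10:2585  11:3445  12:1264  13:513  14:1005  15:208
  16:873  17:253  18:779  19:757  20:2495  21:172  22:256  23:542
  24:2175  25:1225  26:133  27:3337  28:2874  29:1380  30:1732  31:1612
  32:709  33:2826  34:1711  35:3271  36:1166  37:1333  38:1984  39:2470
  40:2147  41:3437
Giant step factor: 3382^(-42) ≡ 2269 (mod 3461).
Scan 478·2269^i mod 3461 for i = 0, 1, …:
  i=0: 478   i=1: 1289   i=2: 196   i=3: 1716
  i=4: 3440   i=5: 805   i=6: 2598   i=7: 779
Match at i=7, j=18: x = 7·42 + 18 = 312.

312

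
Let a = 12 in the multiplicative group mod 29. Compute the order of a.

The order of 12 must divide p − 1 = 28 = 2^2 · 7.
Divisors: 1, 2, 4, 7, 14, 28.
Check each in increasing order: 12^1 ≡ 12;  12^2 ≡ 28;  12^4 ≡ 1.
Smallest exponent giving 1 is 4.

4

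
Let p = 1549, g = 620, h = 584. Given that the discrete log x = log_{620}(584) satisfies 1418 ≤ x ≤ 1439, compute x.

1419

Compute 620^1418 mod 1549 = 1460, then multiply by 620 repeatedly:
  620^1418=1460  620^1419=584
Found 584 at exponent 1419.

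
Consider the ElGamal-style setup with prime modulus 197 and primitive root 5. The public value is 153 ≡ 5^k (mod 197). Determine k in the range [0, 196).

Baby-step giant-step with m = ceil(sqrt(196)) = 14.
Baby table (5^j mod 197 for j=0..13):
  0:1  1:5  2:25  3:125  4:34  5:170  6:62  7:113
  8:171  9:67  10:138  11:99  12:101  13:111
Giant step factor: 5^(-14) ≡ 93 (mod 197).
Scan 153·93^i mod 197 for i = 0, 1, …:
  i=0: 153   i=1: 45   i=2: 48   i=3: 130
  i=4: 73   i=5: 91   i=6: 189   i=7: 44
  i=8: 152   i=9: 149   i=10: 67
Match at i=10, j=9: k = 10·14 + 9 = 149.

149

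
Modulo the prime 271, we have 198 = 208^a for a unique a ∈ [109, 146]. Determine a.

146

Compute 208^109 mod 271 = 204, then multiply by 208 repeatedly:
  208^109=204  208^110=156  208^111=199  208^112=200  208^113=137
  208^114=41  208^115=127  208^116=129  208^117=3  208^118=82
  208^119=254  208^120=258  208^121=6  208^122=164  208^123=237
  208^124=245  208^125=12  208^126=57  208^127=203  208^128=219
  208^129=24  208^130=114  208^131=135  208^132=167  208^133=48
  208^134=228  208^135=270  208^136=63  208^137=96  208^138=185
  208^139=269  208^140=126  208^141=192  208^142=99  208^143=267
  208^144=252  208^145=113  208^146=198
Found 198 at exponent 146.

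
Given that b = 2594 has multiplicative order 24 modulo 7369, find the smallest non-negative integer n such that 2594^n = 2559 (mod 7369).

16

Successive powers of 2594 modulo 7369:
  2594^0=1  2594^1=2594  2594^2=939  2594^3=3996  2594^4=4810  2594^5=1423
  2594^6=6762  2594^7=2408  2594^8=4809  2594^9=6198  2594^10=5823  2594^11=5781
  2594^12=7368  2594^13=4775  2594^14=6430  2594^15=3373  2594^16=2559
So 2594^16 ≡ 2559 (mod 7369), giving n = 16.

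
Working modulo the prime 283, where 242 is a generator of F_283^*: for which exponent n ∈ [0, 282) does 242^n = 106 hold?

Baby-step giant-step with m = ceil(sqrt(282)) = 17.
Baby table (242^j mod 283 for j=0..16):
  0:1  1:242  2:266  3:131  4:6  5:37  6:181  7:220
  8:36  9:222  10:237  11:188  12:216  13:200  14:7  15:279
  16:164
Giant step factor: 242^(-17) ≡ 154 (mod 283).
Scan 106·154^i mod 283 for i = 0, 1, …:
  i=0: 106   i=1: 193   i=2: 7
Match at i=2, j=14: n = 2·17 + 14 = 48.

48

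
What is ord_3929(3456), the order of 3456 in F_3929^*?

The order of 3456 must divide p − 1 = 3928 = 2^3 · 491.
Divisors: 1, 2, 4, 8, 491, 982, 1964, 3928.
Check each in increasing order: 3456^1 ≡ 3456;  3456^2 ≡ 3705;  3456^4 ≡ 3028;  3456^8 ≡ 2427;  3456^491 ≡ 2286;  3456^982 ≡ 226;  3456^1964 ≡ 3928;  3456^3928 ≡ 1.
Smallest exponent giving 1 is 3928.

3928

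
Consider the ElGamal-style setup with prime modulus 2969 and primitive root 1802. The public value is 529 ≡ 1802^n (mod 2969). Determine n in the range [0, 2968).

1272

Baby-step giant-step with m = ceil(sqrt(2968)) = 55.
Baby table (1802^j mod 2969 for j=0..54):
  0:1  1:1802  2:2087  3:2020  4:46  5:2729  6:994  7:881
  8:2116  9:836  10:1189  11:1929  12:2328  13:2828  14:1252  15:2633
  16:204  17:2421  18:1181  19:2358  20:477  21:1513  22:884  23:1584
  24:1159  25:1311  26:2067  27:1608  28:2841  29:926  30:74  31:2712
  32:50  33:1030  34:435  35:54  36:2300  37:2845  38:2196  39:2484
  40:1885  41:234  42:70  43:1442  44:609  45:1857  46:251  47:1014
  48:1293  49:2290  50:2639  51:2109  52:98  53:1425  54:2634
Giant step factor: 1802^(-55) ≡ 1967 (mod 2969).
Scan 529·1967^i mod 2969 for i = 0, 1, …:
  i=0: 529   i=1: 1393   i=2: 2613   i=3: 432
  i=4: 610   i=5: 394   i=6: 89   i=7: 2861
  i=8: 1332   i=9: 1386     …   i=22: 731
  i=23: 881
Match at i=23, j=7: n = 23·55 + 7 = 1272.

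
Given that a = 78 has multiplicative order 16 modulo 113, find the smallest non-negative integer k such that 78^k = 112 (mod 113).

Successive powers of 78 modulo 113:
  78^0=1  78^1=78  78^2=95  78^3=65  78^4=98  78^5=73
  78^6=44  78^7=42  78^8=112
So 78^8 ≡ 112 (mod 113), giving k = 8.

8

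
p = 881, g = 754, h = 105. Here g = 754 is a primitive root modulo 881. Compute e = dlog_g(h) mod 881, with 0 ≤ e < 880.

622

Baby-step giant-step with m = ceil(sqrt(880)) = 30.
Baby table (754^j mod 881 for j=0..29):
  0:1  1:754  2:271  3:823  4:318  5:140  6:721  7:57
  8:690  9:470  10:218  11:506  12:51  13:571  14:606  15:566
  16:360  17:92  18:650  19:264  20:831  21:183  22:546  23:257
  24:839  25:48  26:71  27:674  28:740  29:287
Giant step factor: 754^(-30) ≡ 325 (mod 881).
Scan 105·325^i mod 881 for i = 0, 1, …:
  i=0: 105   i=1: 647   i=2: 597   i=3: 205
  i=4: 550   i=5: 788   i=6: 610   i=7: 25
  i=8: 196   i=9: 268     …   i=19: 636
  i=20: 546
Match at i=20, j=22: e = 20·30 + 22 = 622.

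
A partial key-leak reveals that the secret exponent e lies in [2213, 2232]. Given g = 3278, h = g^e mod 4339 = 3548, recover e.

Compute 3278^2213 mod 4339 = 621, then multiply by 3278 repeatedly:
  3278^2213=621  3278^2214=647  3278^2215=3434  3278^2216=1286  3278^2217=2339
  3278^2218=229  3278^2219=15  3278^2220=1441  3278^2221=2766  3278^2222=2777
  3278^2223=4123  3278^2224=3548
Found 3548 at exponent 2224.

2224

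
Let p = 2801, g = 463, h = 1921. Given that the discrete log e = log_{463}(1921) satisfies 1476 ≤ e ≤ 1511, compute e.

1503

Compute 463^1476 mod 2801 = 702, then multiply by 463 repeatedly:
  463^1476=702  463^1477=110  463^1478=512  463^1479=1772  463^1480=2544
  463^1481=1452  463^1482=36  463^1483=2663  463^1484=529  463^1485=1240
  463^1486=2716  463^1487=2660  463^1488=1941  463^1489=2363  463^1490=1679
  463^1491=1500  463^1492=2653  463^1493=1501  463^1494=315  463^1495=193
  463^1496=2528  463^1497=2447  463^1498=1357  463^1499=867  463^1500=878
  463^1501=369  463^1502=2787  463^1503=1921
Found 1921 at exponent 1503.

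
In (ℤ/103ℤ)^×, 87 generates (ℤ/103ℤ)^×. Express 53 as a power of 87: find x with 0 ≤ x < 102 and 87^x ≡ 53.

Baby-step giant-step with m = ceil(sqrt(102)) = 11.
Baby table (87^j mod 103 for j=0..10):
  0:1  1:87  2:50  3:24  4:28  5:67  6:61  7:54
  8:63  9:22  10:60
Giant step factor: 87^(-11) ≡ 78 (mod 103).
Scan 53·78^i mod 103 for i = 0, 1, …:
  i=0: 53   i=1: 14   i=2: 62   i=3: 98
  i=4: 22
Match at i=4, j=9: x = 4·11 + 9 = 53.

53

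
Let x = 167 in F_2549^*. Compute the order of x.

637

The order of 167 must divide p − 1 = 2548 = 2^2 · 7^2 · 13.
Divisors: 1, 2, 4, 7, 13, 14, 26, 28, 49, 52, 91, 98, 182, 196, 364, 637, 1274, 2548.
Check each in increasing order: 167^1 ≡ 167;  167^2 ≡ 2399;  167^4 ≡ 2108;  167^7 ≡ 2233;  167^13 ≡ 949;  167^14 ≡ 445;  167^26 ≡ 804;  167^28 ≡ 1752;  167^49 ≡ 2257;  167^52 ≡ 1519;  167^91 ≡ 1408;  167^98 ≡ 1147;  167^182 ≡ 1891;  167^196 ≡ 325;  167^364 ≡ 2183;  167^637 ≡ 1.
Smallest exponent giving 1 is 637.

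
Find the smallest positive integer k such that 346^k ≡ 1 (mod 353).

The order of 346 must divide p − 1 = 352 = 2^5 · 11.
Divisors: 1, 2, 4, 8, 11, 16, 22, 32, 44, 88, 176, 352.
Check each in increasing order: 346^1 ≡ 346;  346^2 ≡ 49;  346^4 ≡ 283;  346^8 ≡ 311;  346^11 ≡ 286;  346^16 ≡ 352;  346^22 ≡ 253;  346^32 ≡ 1.
Smallest exponent giving 1 is 32.

32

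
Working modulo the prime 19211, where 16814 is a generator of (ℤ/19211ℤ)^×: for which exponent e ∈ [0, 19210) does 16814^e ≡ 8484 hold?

3112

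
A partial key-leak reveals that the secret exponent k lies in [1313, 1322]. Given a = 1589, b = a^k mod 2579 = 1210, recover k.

Compute 1589^1313 mod 2579 = 1486, then multiply by 1589 repeatedly:
  1589^1313=1486  1589^1314=1469  1589^1315=246  1589^1316=1465  1589^1317=1627
  1589^1318=1145  1589^1319=1210
Found 1210 at exponent 1319.

1319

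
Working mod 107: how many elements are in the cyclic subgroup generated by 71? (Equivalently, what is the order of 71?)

The order of 71 must divide p − 1 = 106 = 2 · 53.
Divisors: 1, 2, 53, 106.
Check each in increasing order: 71^1 ≡ 71;  71^2 ≡ 12;  71^53 ≡ 106;  71^106 ≡ 1.
Smallest exponent giving 1 is 106.

106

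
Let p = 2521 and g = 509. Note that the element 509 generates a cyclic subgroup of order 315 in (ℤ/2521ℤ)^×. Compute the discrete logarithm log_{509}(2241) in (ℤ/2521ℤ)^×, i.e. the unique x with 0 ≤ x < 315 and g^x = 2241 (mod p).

190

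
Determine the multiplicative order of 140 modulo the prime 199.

The order of 140 must divide p − 1 = 198 = 2 · 3^2 · 11.
Divisors: 1, 2, 3, 6, 9, 11, 18, 22, 33, 66, 99, 198.
Check each in increasing order: 140^1 ≡ 140;  140^2 ≡ 98;  140^3 ≡ 188;  140^6 ≡ 121;  140^9 ≡ 62;  140^11 ≡ 106;  140^18 ≡ 63;  140^22 ≡ 92;  140^33 ≡ 1.
Smallest exponent giving 1 is 33.

33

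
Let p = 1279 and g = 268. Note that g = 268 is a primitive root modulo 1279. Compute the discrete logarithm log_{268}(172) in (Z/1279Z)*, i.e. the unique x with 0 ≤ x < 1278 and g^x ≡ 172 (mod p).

584

Baby-step giant-step with m = ceil(sqrt(1278)) = 36.
Baby table (268^j mod 1279 for j=0..35):
  0:1  1:268  2:200  3:1161  4:351  5:701  6:1134  7:789
  8:417  9:483  10:265  11:675  12:561  13:705  14:927  15:310
  16:1224  17:608  18:511  19:95  20:1159  21:1094  22:301  23:91
  24:87  25:294  26:773  27:1245  28:1120  29:874  30:175  31:856
  32:467  33:1093  34:33  35:1170
Giant step factor: 268^(-36) ≡ 287 (mod 1279).
Scan 172·287^i mod 1279 for i = 0, 1, …:
  i=0: 172   i=1: 762   i=2: 1264   i=3: 811
  i=4: 1258   i=5: 368   i=6: 738   i=7: 771
  i=8: 10   i=9: 312     …   i=15: 1071
  i=16: 417
Match at i=16, j=8: x = 16·36 + 8 = 584.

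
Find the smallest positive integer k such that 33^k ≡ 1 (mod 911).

910

The order of 33 must divide p − 1 = 910 = 2 · 5 · 7 · 13.
Divisors: 1, 2, 5, 7, 10, 13, 14, 26, 35, 65, 70, 91, 130, 182, 455, 910.
Check each in increasing order: 33^1 ≡ 33;  33^2 ≡ 178;  33^5 ≡ 655;  33^7 ≡ 893;  33^10 ≡ 855;  33^13 ≡ 838;  33^14 ≡ 324;  33^26 ≡ 774;  33^35 ≡ 757;  33^65 ≡ 7;  33^70 ≡ 30;  33^91 ≡ 863;  33^130 ≡ 49;  33^182 ≡ 482;  33^455 ≡ 910;  33^910 ≡ 1.
Smallest exponent giving 1 is 910.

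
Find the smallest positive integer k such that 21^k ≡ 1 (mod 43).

7

The order of 21 must divide p − 1 = 42 = 2 · 3 · 7.
Divisors: 1, 2, 3, 6, 7, 14, 21, 42.
Check each in increasing order: 21^1 ≡ 21;  21^2 ≡ 11;  21^3 ≡ 16;  21^6 ≡ 41;  21^7 ≡ 1.
Smallest exponent giving 1 is 7.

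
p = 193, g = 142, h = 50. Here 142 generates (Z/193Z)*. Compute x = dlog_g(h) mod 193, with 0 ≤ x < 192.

Baby-step giant-step with m = ceil(sqrt(192)) = 14.
Baby table (142^j mod 193 for j=0..13):
  0:1  1:142  2:92  3:133  4:165  5:77  6:126  7:136
  8:12  9:160  10:139  11:52  12:50  13:152
Giant step factor: 142^(-14) ≡ 6 (mod 193).
Scan 50·6^i mod 193 for i = 0, 1, …:
  i=0: 50
Match at i=0, j=12: x = 0·14 + 12 = 12.

12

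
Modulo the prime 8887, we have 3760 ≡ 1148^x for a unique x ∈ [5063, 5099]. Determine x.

Compute 1148^5063 mod 8887 = 5728, then multiply by 1148 repeatedly:
  1148^5063=5728  1148^5064=8251  1148^5065=7493  1148^5066=8235  1148^5067=6899
  1148^5068=1735  1148^5069=1092  1148^5070=549  1148^5071=8162  1148^5072=3078
  1148^5073=5405  1148^5074=1814  1148^5075=2914  1148^5076=3760
Found 3760 at exponent 5076.

5076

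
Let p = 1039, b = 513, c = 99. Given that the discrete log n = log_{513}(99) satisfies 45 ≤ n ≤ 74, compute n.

63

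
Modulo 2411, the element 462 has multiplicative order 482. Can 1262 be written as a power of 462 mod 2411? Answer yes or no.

1262 ∈ ⟨462⟩ iff 1262^482 ≡ 1 (mod 2411), since |⟨462⟩| = 482.
1262^482 mod 2411 = 1.
Since 1 = 1, 1262 lies in the subgroup.

yes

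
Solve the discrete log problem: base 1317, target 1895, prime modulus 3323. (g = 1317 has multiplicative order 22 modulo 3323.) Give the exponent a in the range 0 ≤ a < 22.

19

Successive powers of 1317 modulo 3323:
  1317^0=1  1317^1=1317  1317^2=3206  1317^3=2092  1317^4=397  1317^5=1138
  1317^6=73  1317^7=3097  1317^8=1428  1317^9=3181  1317^10=2397  1317^11=3322
  1317^12=2006  1317^13=117  1317^14=1231  1317^15=2926  1317^16=2185  1317^17=3250
  1317^18=226  1317^19=1895
So 1317^19 ≡ 1895 (mod 3323), giving a = 19.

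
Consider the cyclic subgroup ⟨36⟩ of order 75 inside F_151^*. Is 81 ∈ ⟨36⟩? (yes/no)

81 ∈ ⟨36⟩ iff 81^75 ≡ 1 (mod 151), since |⟨36⟩| = 75.
81^75 mod 151 = 1.
Since 1 = 1, 81 lies in the subgroup.

yes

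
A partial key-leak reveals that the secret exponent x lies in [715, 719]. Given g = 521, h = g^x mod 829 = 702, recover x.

715

Compute 521^715 mod 829 = 702, then multiply by 521 repeatedly:
  521^715=702
Found 702 at exponent 715.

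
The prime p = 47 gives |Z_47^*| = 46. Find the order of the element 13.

The order of 13 must divide p − 1 = 46 = 2 · 23.
Divisors: 1, 2, 23, 46.
Check each in increasing order: 13^1 ≡ 13;  13^2 ≡ 28;  13^23 ≡ 46;  13^46 ≡ 1.
Smallest exponent giving 1 is 46.

46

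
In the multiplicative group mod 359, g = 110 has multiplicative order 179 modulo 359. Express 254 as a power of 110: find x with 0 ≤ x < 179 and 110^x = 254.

177

Baby-step giant-step with m = ceil(sqrt(179)) = 14.
Baby table (110^j mod 359 for j=0..13):
  0:1  1:110  2:253  3:187  4:107  5:282  6:146  7:264
  8:320  9:18  10:185  11:246  12:135  13:131
Giant step factor: 110^(-14) ≡ 79 (mod 359).
Scan 254·79^i mod 359 for i = 0, 1, …:
  i=0: 254   i=1: 321   i=2: 229   i=3: 141
  i=4: 10   i=5: 72   i=6: 303   i=7: 243
  i=8: 170   i=9: 147   i=10: 125   i=11: 182
  i=12: 18
Match at i=12, j=9: x = 12·14 + 9 = 177.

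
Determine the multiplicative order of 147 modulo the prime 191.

The order of 147 must divide p − 1 = 190 = 2 · 5 · 19.
Divisors: 1, 2, 5, 10, 19, 38, 95, 190.
Check each in increasing order: 147^1 ≡ 147;  147^2 ≡ 26;  147^5 ≡ 52;  147^10 ≡ 30;  147^19 ≡ 49;  147^38 ≡ 109;  147^95 ≡ 1.
Smallest exponent giving 1 is 95.

95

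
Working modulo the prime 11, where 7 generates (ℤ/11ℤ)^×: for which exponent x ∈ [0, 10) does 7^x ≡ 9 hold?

Successive powers of 7 modulo 11:
  7^0=1  7^1=7  7^2=5  7^3=2  7^4=3  7^5=10
  7^6=4  7^7=6  7^8=9
So 7^8 ≡ 9 (mod 11), giving x = 8.

8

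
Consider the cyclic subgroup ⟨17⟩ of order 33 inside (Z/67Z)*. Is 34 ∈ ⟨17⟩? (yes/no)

no

34 ∈ ⟨17⟩ iff 34^33 ≡ 1 (mod 67), since |⟨17⟩| = 33.
34^33 mod 67 = 66.
Since 66 ≠ 1, 34 does not lie in the subgroup.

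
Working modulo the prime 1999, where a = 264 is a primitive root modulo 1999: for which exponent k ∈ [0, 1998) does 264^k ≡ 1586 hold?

362

Baby-step giant-step with m = ceil(sqrt(1998)) = 45.
Baby table (264^j mod 1999 for j=0..44):
  0:1  1:264  2:1730  3:948  4:397  5:860  6:1153  7:544
  8:1687  9:1590  10:1969  11:76  12:74  13:1545  14:84  15:187
  16:1392  17:1671  18:1364  19:276  20:900  21:1718  22:1778  23:1626
  24:1478  25:387  26:219  27:1844  28:1059  29:1715  30:986  31:434
  32:633  33:1195  34:1637  35:384  36:1426  37:652  38:214  39:524
  40:405  41:973  42:1000  43:132  44:865
Giant step factor: 264^(-45) ≡ 97 (mod 1999).
Scan 1586·97^i mod 1999 for i = 0, 1, …:
  i=0: 1586   i=1: 1918   i=2: 139   i=3: 1489
  i=4: 505   i=5: 1009   i=6: 1921   i=7: 430
  i=8: 1730
Match at i=8, j=2: k = 8·45 + 2 = 362.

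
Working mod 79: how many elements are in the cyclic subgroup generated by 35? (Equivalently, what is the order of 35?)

78

The order of 35 must divide p − 1 = 78 = 2 · 3 · 13.
Divisors: 1, 2, 3, 6, 13, 26, 39, 78.
Check each in increasing order: 35^1 ≡ 35;  35^2 ≡ 40;  35^3 ≡ 57;  35^6 ≡ 10;  35^13 ≡ 24;  35^26 ≡ 23;  35^39 ≡ 78;  35^78 ≡ 1.
Smallest exponent giving 1 is 78.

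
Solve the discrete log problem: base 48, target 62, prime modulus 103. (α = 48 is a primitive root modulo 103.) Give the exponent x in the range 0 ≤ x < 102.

Baby-step giant-step with m = ceil(sqrt(102)) = 11.
Baby table (48^j mod 103 for j=0..10):
  0:1  1:48  2:38  3:73  4:2  5:96  6:76  7:43
  8:4  9:89  10:49
Giant step factor: 48^(-11) ≡ 6 (mod 103).
Scan 62·6^i mod 103 for i = 0, 1, …:
  i=0: 62   i=1: 63   i=2: 69   i=3: 2
Match at i=3, j=4: x = 3·11 + 4 = 37.

37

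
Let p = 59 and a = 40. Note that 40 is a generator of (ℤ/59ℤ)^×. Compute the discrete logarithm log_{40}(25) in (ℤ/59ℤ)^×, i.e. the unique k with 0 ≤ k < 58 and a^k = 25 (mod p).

Baby-step giant-step with m = ceil(sqrt(58)) = 8.
Baby table (40^j mod 59 for j=0..7):
  0:1  1:40  2:7  3:44  4:49  5:13  6:48  7:32
Giant step factor: 40^(-8) ≡ 36 (mod 59).
Scan 25·36^i mod 59 for i = 0, 1, …:
  i=0: 25   i=1: 15   i=2: 9   i=3: 29
  i=4: 41   i=5: 1
Match at i=5, j=0: k = 5·8 + 0 = 40.

40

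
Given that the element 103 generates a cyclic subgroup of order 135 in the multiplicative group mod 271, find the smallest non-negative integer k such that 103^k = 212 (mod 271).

94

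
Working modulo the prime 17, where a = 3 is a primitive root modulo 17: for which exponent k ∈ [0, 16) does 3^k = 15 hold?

Successive powers of 3 modulo 17:
  3^0=1  3^1=3  3^2=9  3^3=10  3^4=13  3^5=5
  3^6=15
So 3^6 ≡ 15 (mod 17), giving k = 6.

6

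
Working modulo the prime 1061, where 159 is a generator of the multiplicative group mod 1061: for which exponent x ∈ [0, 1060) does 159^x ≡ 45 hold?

838

Baby-step giant-step with m = ceil(sqrt(1060)) = 33.
Baby table (159^j mod 1061 for j=0..32):
  0:1  1:159  2:878  3:611  4:598  5:653  6:910  7:394
  8:47  9:46  10:948  11:70  12:520  13:983  14:330  15:481
  16:87  17:40  18:1055  19:107  20:37  21:578  22:656  23:326
  24:906  25:819  26:779  27:785  28:678  29:641  30:63  31:468
  32:142
Giant step factor: 159^(-33) ≡ 518 (mod 1061).
Scan 45·518^i mod 1061 for i = 0, 1, …:
  i=0: 45   i=1: 1029   i=2: 400   i=3: 305
  i=4: 962   i=5: 707   i=6: 181   i=7: 390
  i=8: 430   i=9: 991     …   i=24: 176
  i=25: 983
Match at i=25, j=13: x = 25·33 + 13 = 838.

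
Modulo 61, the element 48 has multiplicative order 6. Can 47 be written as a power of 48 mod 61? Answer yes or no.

yes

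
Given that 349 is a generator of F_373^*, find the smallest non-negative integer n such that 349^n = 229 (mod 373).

Baby-step giant-step with m = ceil(sqrt(372)) = 20.
Baby table (349^j mod 373 for j=0..19):
  0:1  1:349  2:203  3:350  4:179  5:180  6:156  7:359
  8:336  9:142  10:322  11:105  12:91  13:54  14:196  15:145
  16:250  17:341  18:22  19:218
Giant step factor: 349^(-20) ≡ 261 (mod 373).
Scan 229·261^i mod 373 for i = 0, 1, …:
  i=0: 229   i=1: 89   i=2: 103   i=3: 27
  i=4: 333   i=5: 4   i=6: 298   i=7: 194
  i=8: 279   i=9: 84     …   i=15: 137
  i=16: 322
Match at i=16, j=10: n = 16·20 + 10 = 330.

330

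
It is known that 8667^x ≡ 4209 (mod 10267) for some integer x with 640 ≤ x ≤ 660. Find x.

Compute 8667^640 mod 10267 = 6095, then multiply by 8667 repeatedly:
  8667^640=6095  8667^641=1650  8667^642=8886  8667^643=2195  8667^644=9581
  8667^645=9298  8667^646=83  8667^647=671  8667^648=4435  8667^649=8764
  8667^650=2322  8667^651=1454  8667^652=4209
Found 4209 at exponent 652.

652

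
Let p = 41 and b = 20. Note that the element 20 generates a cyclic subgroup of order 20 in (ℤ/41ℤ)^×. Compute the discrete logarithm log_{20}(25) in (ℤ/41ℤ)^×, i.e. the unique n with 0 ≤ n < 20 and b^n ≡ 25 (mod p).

Successive powers of 20 modulo 41:
  20^0=1  20^1=20  20^2=31  20^3=5  20^4=18  20^5=32
  20^6=25
So 20^6 ≡ 25 (mod 41), giving n = 6.

6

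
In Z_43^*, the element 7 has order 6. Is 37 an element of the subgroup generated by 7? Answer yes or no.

⟨7⟩ has order 6; its elements mod 43 are {1, 6, 7, 36, 37, 42}.
37 is in this set.

yes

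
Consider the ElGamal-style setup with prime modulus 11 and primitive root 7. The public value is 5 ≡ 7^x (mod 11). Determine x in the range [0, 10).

Successive powers of 7 modulo 11:
  7^0=1  7^1=7  7^2=5
So 7^2 ≡ 5 (mod 11), giving x = 2.

2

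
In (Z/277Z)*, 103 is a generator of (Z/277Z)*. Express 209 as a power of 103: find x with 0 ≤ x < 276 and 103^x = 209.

169

Baby-step giant-step with m = ceil(sqrt(276)) = 17.
Baby table (103^j mod 277 for j=0..16):
  0:1  1:103  2:83  3:239  4:241  5:170  6:59  7:260
  8:188  9:251  10:92  11:58  12:157  13:105  14:12  15:128
  16:165
Giant step factor: 103^(-17) ≡ 212 (mod 277).
Scan 209·212^i mod 277 for i = 0, 1, …:
  i=0: 209   i=1: 265   i=2: 226   i=3: 268
  i=4: 31   i=5: 201   i=6: 231   i=7: 220
  i=8: 104   i=9: 165
Match at i=9, j=16: x = 9·17 + 16 = 169.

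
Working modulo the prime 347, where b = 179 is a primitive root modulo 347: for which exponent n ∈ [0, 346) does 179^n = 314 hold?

255

Baby-step giant-step with m = ceil(sqrt(346)) = 19.
Baby table (179^j mod 347 for j=0..18):
  0:1  1:179  2:117  3:123  4:156  5:164  6:208  7:103
  8:46  9:253  10:177  11:106  12:236  13:257  14:199  15:227
  16:34  17:187  18:161
Giant step factor: 179^(-19) ≡ 135 (mod 347).
Scan 314·135^i mod 347 for i = 0, 1, …:
  i=0: 314   i=1: 56   i=2: 273   i=3: 73
  i=4: 139   i=5: 27   i=6: 175   i=7: 29
  i=8: 98   i=9: 44   i=10: 41   i=11: 330
  i=12: 134   i=13: 46
Match at i=13, j=8: n = 13·19 + 8 = 255.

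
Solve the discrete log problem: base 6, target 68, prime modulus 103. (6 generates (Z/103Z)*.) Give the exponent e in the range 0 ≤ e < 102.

Baby-step giant-step with m = ceil(sqrt(102)) = 11.
Baby table (6^j mod 103 for j=0..10):
  0:1  1:6  2:36  3:10  4:60  5:51  6:100  7:85
  8:98  9:73  10:26
Giant step factor: 6^(-11) ≡ 35 (mod 103).
Scan 68·35^i mod 103 for i = 0, 1, …:
  i=0: 68   i=1: 11   i=2: 76   i=3: 85
Match at i=3, j=7: e = 3·11 + 7 = 40.

40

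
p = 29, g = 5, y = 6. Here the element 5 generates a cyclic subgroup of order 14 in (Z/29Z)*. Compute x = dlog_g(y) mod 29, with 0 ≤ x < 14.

13

Successive powers of 5 modulo 29:
  5^0=1  5^1=5  5^2=25  5^3=9  5^4=16  5^5=22
  5^6=23  5^7=28  5^8=24  5^9=4  5^10=20  5^11=13
  5^12=7  5^13=6
So 5^13 ≡ 6 (mod 29), giving x = 13.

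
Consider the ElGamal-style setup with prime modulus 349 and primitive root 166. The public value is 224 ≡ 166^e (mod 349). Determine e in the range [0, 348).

156

Baby-step giant-step with m = ceil(sqrt(348)) = 19.
Baby table (166^j mod 349 for j=0..18):
  0:1  1:166  2:334  3:302  4:225  5:7  6:115  7:244
  8:20  9:179  10:49  11:107  12:312  13:140  14:206  15:343
  16:51  17:90  18:282
Giant step factor: 166^(-19) ≡ 129 (mod 349).
Scan 224·129^i mod 349 for i = 0, 1, …:
  i=0: 224   i=1: 278   i=2: 264   i=3: 203
  i=4: 12   i=5: 152   i=6: 64   i=7: 229
  i=8: 225
Match at i=8, j=4: e = 8·19 + 4 = 156.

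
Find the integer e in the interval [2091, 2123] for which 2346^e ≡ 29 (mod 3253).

2106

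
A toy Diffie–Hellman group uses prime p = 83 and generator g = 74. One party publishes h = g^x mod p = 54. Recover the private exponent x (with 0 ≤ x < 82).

Baby-step giant-step with m = ceil(sqrt(82)) = 10.
Baby table (74^j mod 83 for j=0..9):
  0:1  1:74  2:81  3:18  4:4  5:47  6:75  7:72
  8:16  9:22
Giant step factor: 74^(-10) ≡ 70 (mod 83).
Scan 54·70^i mod 83 for i = 0, 1, …:
  i=0: 54   i=1: 45   i=2: 79   i=3: 52
  i=4: 71   i=5: 73   i=6: 47
Match at i=6, j=5: x = 6·10 + 5 = 65.

65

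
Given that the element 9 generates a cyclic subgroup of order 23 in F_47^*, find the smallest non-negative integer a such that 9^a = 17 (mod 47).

5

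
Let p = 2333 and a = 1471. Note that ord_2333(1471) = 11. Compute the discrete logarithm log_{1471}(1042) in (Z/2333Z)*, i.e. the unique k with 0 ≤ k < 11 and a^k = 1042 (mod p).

10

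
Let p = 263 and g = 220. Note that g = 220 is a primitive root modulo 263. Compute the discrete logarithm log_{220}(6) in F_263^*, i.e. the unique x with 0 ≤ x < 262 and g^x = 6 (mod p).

56

Baby-step giant-step with m = ceil(sqrt(262)) = 17.
Baby table (220^j mod 263 for j=0..16):
  0:1  1:220  2:8  3:182  4:64  5:141  6:249  7:76
  8:151  9:82  10:156  11:130  12:196  13:251  14:253  15:167
  16:183
Giant step factor: 220^(-17) ≡ 238 (mod 263).
Scan 6·238^i mod 263 for i = 0, 1, …:
  i=0: 6   i=1: 113   i=2: 68   i=3: 141
Match at i=3, j=5: x = 3·17 + 5 = 56.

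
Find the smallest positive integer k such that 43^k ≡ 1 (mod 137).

136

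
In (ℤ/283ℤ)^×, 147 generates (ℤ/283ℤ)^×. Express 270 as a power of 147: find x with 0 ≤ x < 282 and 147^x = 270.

145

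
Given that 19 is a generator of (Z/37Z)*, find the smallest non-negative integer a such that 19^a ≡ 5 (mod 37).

Successive powers of 19 modulo 37:
  19^0=1  19^1=19  19^2=28  19^3=14  19^4=7  19^5=22
  19^6=11  19^7=24  19^8=12  19^9=6  19^10=3  19^11=20
  19^12=10  19^13=5
So 19^13 ≡ 5 (mod 37), giving a = 13.

13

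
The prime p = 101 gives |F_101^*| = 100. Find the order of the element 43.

The order of 43 must divide p − 1 = 100 = 2^2 · 5^2.
Divisors: 1, 2, 4, 5, 10, 20, 25, 50, 100.
Check each in increasing order: 43^1 ≡ 43;  43^2 ≡ 31;  43^4 ≡ 52;  43^5 ≡ 14;  43^10 ≡ 95;  43^20 ≡ 36;  43^25 ≡ 100;  43^50 ≡ 1.
Smallest exponent giving 1 is 50.

50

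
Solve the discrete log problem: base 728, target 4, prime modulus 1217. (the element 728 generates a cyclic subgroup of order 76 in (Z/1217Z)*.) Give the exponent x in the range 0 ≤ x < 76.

55

Baby-step giant-step with m = ceil(sqrt(76)) = 9.
Baby table (728^j mod 1217 for j=0..8):
  0:1  1:728  2:589  3:408  4:76  5:563  6:952  7:583
  8:908
Giant step factor: 728^(-9) ≡ 990 (mod 1217).
Scan 4·990^i mod 1217 for i = 0, 1, …:
  i=0: 4   i=1: 309   i=2: 443   i=3: 450
  i=4: 78   i=5: 549   i=6: 728
Match at i=6, j=1: x = 6·9 + 1 = 55.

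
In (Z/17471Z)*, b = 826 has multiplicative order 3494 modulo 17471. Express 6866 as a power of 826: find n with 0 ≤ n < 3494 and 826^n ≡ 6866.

1432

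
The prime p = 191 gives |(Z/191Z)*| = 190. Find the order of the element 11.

38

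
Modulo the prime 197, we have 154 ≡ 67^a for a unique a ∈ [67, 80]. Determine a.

68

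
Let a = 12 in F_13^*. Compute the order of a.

2

The order of 12 must divide p − 1 = 12 = 2^2 · 3.
Divisors: 1, 2, 3, 4, 6, 12.
Check each in increasing order: 12^1 ≡ 12;  12^2 ≡ 1.
Smallest exponent giving 1 is 2.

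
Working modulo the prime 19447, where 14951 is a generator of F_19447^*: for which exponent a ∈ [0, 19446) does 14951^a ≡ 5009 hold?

Baby-step giant-step with m = ceil(sqrt(19446)) = 140.
Baby table (14951^j mod 19447 for j=0..139):
  0:1  1:14951  2:8583  3:13127  4:2653  5:12570  6:17709  7:15801
  8:18042  9:16052  10:17472  11:11768  12:6359  13:16473  14:11015  15:8069
  16:9878  17:5460  18:13401  19:15357  20:11225  21:16812  22:3737  23:656
  24:6568  25:10265  26:15738  27:9585  28:392  29:7245  30:205  31:11776
  32:9285  33:7349  34:18796  35:9846  36:13203  37:11003  38:3680  39:4117
  40:3512  41:1012  42:646  43:12634  44:2223  45:1150  46:2502  47:10821
  48:5178  49:17218  50:6379  51:4341  52:7652  53:17798  54:4597  55:4049
  56:17535  57:778  58:2572  59:7253  60:3131  61:2652  62:17066  63:9126
  64:2674  65:15389  66:3482  67:19210  68:15414  69:7764  70:421  71:12990
  72:15748  73:3519  74:8434  75:2386  76:7288  77:1347  78:11352  79:9783
  80:4746  81:14790  82:12900  83:12001  84:8929  85:13271  86:16427  87:3914
  88:2191  89:8893  90:104  91:18591  92:17517  93:3918  94:3654  95:4331
  96:13718  97:9756  98:9456  99:16413  100:8517  101:18158  102:138  103:1856
  104:17634  105:2955  106:16068  107:3877  108:12967  109:2474  110:580  111:17665
  112:19155  113:9883  114:2427  115:17422  116:3204  117:5043  118:1874  119:14494
  120:1873  121:18990  122:12737  123:5863  124:10084  125:12740  126:11822  127:16386
  128:13227  129:334  130:15202  131:8013  132:8843  133:10987  134:17275  135:2918
  136:7397  137:16905  138:13443  139:1548
Giant step factor: 14951^(-140) ≡ 3323 (mod 19447).
Scan 5009·3323^i mod 19447 for i = 0, 1, …:
  i=0: 5009   i=1: 17722   i=2: 4690   i=3: 7823
  i=4: 14637   i=5: 1804   i=6: 5016   i=7: 2089
  i=8: 18615   i=9: 16185     …   i=47: 18850
  i=48: 19210
Match at i=48, j=67: a = 48·140 + 67 = 6787.

6787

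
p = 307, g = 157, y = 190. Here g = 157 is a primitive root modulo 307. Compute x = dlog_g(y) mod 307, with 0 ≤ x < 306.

Baby-step giant-step with m = ceil(sqrt(306)) = 18.
Baby table (157^j mod 307 for j=0..17):
  0:1  1:157  2:89  3:158  4:246  5:247  6:97  7:186
  8:37  9:283  10:223  11:13  12:199  13:236  14:212  15:128
  16:141  17:33
Giant step factor: 157^(-18) ≡ 105 (mod 307).
Scan 190·105^i mod 307 for i = 0, 1, …:
  i=0: 190   i=1: 302   i=2: 89
Match at i=2, j=2: x = 2·18 + 2 = 38.

38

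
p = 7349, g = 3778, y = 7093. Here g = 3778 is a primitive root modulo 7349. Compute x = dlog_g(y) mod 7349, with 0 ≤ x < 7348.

1970

Baby-step giant-step with m = ceil(sqrt(7348)) = 86.
Baby table (3778^j mod 7349 for j=0..85):
  0:1  1:3778  2:1526  3:3612  4:6392  5:162  6:2069  7:4695
  8:4573  9:6644  10:4197  11:4473  12:3643  13:5926  14:3374  15:3806
  16:4424  17:2246  18:4642  19:2762  20:6605  21:3835  22:3751  23:2406
  24:6504  25:4405  26:3954  27:5044  28:275  29:2741  30:757  31:1185
  32:1389  33:456  34:3102  35:5050  36:896  37:4548  38:382  39:2792
  40:2361  41:5521  42:1876  43:3092  44:4015  45:334  46:5173  47:2603
  48:1172  49:3718  50:2665  51:240  52:2793  53:6139  54:7047  55:5488
  56:2135  57:4177  58:2403  59:2519  60:7176  61:467  62:566  63:7138
  64:3883  65:1370  66:2164  67:3504  68:2563  69:4381  70:1470  71:5165
  72:1775  73:3662  74:4218  75:2972  76:6293  77:939  78:5324  79:7208
  80:3779  81:5304  82:5138  83:2655  84:6554  85:2231
Giant step factor: 3778^(-86) ≡ 7148 (mod 7349).
Scan 7093·7148^i mod 7349 for i = 0, 1, …:
  i=0: 7093   i=1: 13   i=2: 4736   i=3: 3434
  i=4: 572   i=5: 2612   i=6: 4116   i=7: 3121
  i=8: 4693   i=9: 4728     …   i=21: 1436
  i=22: 5324
Match at i=22, j=78: x = 22·86 + 78 = 1970.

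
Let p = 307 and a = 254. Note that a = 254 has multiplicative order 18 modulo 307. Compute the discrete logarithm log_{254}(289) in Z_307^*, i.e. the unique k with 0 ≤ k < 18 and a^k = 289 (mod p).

12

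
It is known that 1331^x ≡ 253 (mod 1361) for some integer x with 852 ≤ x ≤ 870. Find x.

865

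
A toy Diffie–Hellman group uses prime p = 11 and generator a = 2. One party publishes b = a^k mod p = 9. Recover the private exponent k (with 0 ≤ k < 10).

Successive powers of 2 modulo 11:
  2^0=1  2^1=2  2^2=4  2^3=8  2^4=5  2^5=10
  2^6=9
So 2^6 ≡ 9 (mod 11), giving k = 6.

6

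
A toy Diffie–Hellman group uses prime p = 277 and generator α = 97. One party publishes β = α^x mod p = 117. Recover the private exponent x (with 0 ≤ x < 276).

Baby-step giant-step with m = ceil(sqrt(276)) = 17.
Baby table (97^j mod 277 for j=0..16):
  0:1  1:97  2:268  3:235  4:81  5:101  6:102  7:199
  8:190  9:148  10:229  11:53  12:155  13:77  14:267  15:138
  16:90
Giant step factor: 97^(-17) ≡ 31 (mod 277).
Scan 117·31^i mod 277 for i = 0, 1, …:
  i=0: 117   i=1: 26   i=2: 252   i=3: 56
  i=4: 74   i=5: 78   i=6: 202   i=7: 168
  i=8: 222   i=9: 234   i=10: 52   i=11: 227
  i=12: 112   i=13: 148
Match at i=13, j=9: x = 13·17 + 9 = 230.

230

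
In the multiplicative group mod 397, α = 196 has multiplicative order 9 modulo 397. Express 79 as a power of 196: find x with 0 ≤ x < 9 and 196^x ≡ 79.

8

Successive powers of 196 modulo 397:
  196^0=1  196^1=196  196^2=304  196^3=34  196^4=312  196^5=14
  196^6=362  196^7=286  196^8=79
So 196^8 ≡ 79 (mod 397), giving x = 8.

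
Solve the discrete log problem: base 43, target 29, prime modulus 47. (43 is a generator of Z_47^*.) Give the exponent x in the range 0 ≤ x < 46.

31

Baby-step giant-step with m = ceil(sqrt(46)) = 7.
Baby table (43^j mod 47 for j=0..6):
  0:1  1:43  2:16  3:30  4:21  5:10  6:7
Giant step factor: 43^(-7) ≡ 5 (mod 47).
Scan 29·5^i mod 47 for i = 0, 1, …:
  i=0: 29   i=1: 4   i=2: 20   i=3: 6
  i=4: 30
Match at i=4, j=3: x = 4·7 + 3 = 31.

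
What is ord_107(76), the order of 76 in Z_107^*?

53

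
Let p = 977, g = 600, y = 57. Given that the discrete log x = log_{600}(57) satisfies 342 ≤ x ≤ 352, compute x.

344

Compute 600^342 mod 977 = 217, then multiply by 600 repeatedly:
  600^342=217  600^343=259  600^344=57
Found 57 at exponent 344.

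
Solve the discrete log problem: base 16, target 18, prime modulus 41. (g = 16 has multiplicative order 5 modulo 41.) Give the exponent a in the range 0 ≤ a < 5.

4

Successive powers of 16 modulo 41:
  16^0=1  16^1=16  16^2=10  16^3=37  16^4=18
So 16^4 ≡ 18 (mod 41), giving a = 4.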